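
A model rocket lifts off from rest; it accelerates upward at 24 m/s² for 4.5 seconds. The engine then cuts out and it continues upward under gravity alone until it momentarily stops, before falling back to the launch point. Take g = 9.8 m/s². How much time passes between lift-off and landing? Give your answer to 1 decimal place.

28.6 s

Phase 1 (powered ascent): v₀ = 0 m/s, a = 24 m/s².
v = v₀ + at = 0 + (24)(4.5) = 108 m/s
Δx = v₀t + ½at² = 0·4.5 + 0.5·24·4.5² = 243 m

Phase 2 (coasting upward): v₀ = 108 m/s, a = -9.8 m/s².
v = v₀ + at → t = (0 − 108) / -9.8 = 11.0 s
v² = v₀² + 2aΔx → Δx = (0² − 108²)/(2·-9.8) = 595 m

Phase 3 (free fall): v₀ = 0 m/s, a = -9.8 m/s².
Falls 838 m from rest: t = √(2·838/9.8) = 13.1 s; v = g·t = 128 m/s.
Total time = 4.50 + 11.0 + 13.1 = 28.6 s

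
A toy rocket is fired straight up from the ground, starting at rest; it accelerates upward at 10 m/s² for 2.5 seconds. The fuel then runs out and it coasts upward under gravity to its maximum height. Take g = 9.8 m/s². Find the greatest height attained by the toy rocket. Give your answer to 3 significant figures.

Phase 1 (powered ascent): v₀ = 0 m/s, a = 10 m/s².
v = v₀ + at = 0 + (10)(2.5) = 25.0 m/s
Δx = v₀t + ½at² = 0·2.5 + 0.5·10·2.5² = 31.2 m

Phase 2 (coasting upward): v₀ = 25.0 m/s, a = -9.8 m/s².
v = v₀ + at → t = (0 − 25.0) / -9.8 = 2.55 s
v² = v₀² + 2aΔx → Δx = (0² − 25.0²)/(2·-9.8) = 31.9 m
Maximum height = 31.2 + 31.9 = 63.1 m

63.1 m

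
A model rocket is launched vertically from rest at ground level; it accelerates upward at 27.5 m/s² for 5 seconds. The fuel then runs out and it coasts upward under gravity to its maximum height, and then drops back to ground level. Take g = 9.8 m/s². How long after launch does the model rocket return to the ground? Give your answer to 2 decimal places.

35.37 s

Phase 1 (powered ascent): v₀ = 0 m/s, a = 27.5 m/s².
v = v₀ + at = 0 + (27.5)(5) = 138 m/s
Δx = v₀t + ½at² = 0·5 + 0.5·27.5·5² = 344 m

Phase 2 (coasting upward): v₀ = 138 m/s, a = -9.8 m/s².
v = v₀ + at → t = (0 − 138) / -9.8 = 14.0 s
v² = v₀² + 2aΔx → Δx = (0² − 138²)/(2·-9.8) = 965 m

Phase 3 (free fall): v₀ = 0 m/s, a = -9.8 m/s².
Falls 1310 m from rest: t = √(2·1310/9.8) = 16.3 s; v = g·t = 160 m/s.
Total time = 5.00 + 14.0 + 16.3 = 35.4 s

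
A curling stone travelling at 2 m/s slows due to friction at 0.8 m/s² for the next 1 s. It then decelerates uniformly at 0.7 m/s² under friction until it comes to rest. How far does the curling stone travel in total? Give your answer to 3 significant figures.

Phase 1 (decelerating): v₀ = 2.00 m/s, a = -0.8 m/s².
v = v₀ + at = 2.00 + (-0.8)(1) = 1.20 m/s
Δx = v₀t + ½at² = 2.00·1 + 0.5·-0.8·1² = 1.60 m

Phase 2 (decelerating): v₀ = 1.20 m/s, a = -0.7 m/s².
v = v₀ + at → t = (0 − 1.20) / -0.7 = 1.71 s
v² = v₀² + 2aΔx → Δx = (0² − 1.20²)/(2·-0.7) = 1.03 m
Total distance = 1.60 + 1.03 = 2.63 m

2.63 m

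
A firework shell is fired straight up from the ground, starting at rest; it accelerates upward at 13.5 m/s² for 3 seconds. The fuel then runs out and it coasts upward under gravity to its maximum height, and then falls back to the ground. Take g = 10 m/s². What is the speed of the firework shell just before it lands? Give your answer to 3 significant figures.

53.4 m/s

Phase 1 (powered ascent): v₀ = 0 m/s, a = 13.5 m/s².
v = v₀ + at = 0 + (13.5)(3) = 40.5 m/s
Δx = v₀t + ½at² = 0·3 + 0.5·13.5·3² = 60.8 m

Phase 2 (coasting upward): v₀ = 40.5 m/s, a = -10 m/s².
v = v₀ + at → t = (0 − 40.5) / -10 = 4.05 s
v² = v₀² + 2aΔx → Δx = (0² − 40.5²)/(2·-10) = 82.0 m

Phase 3 (free fall): v₀ = 0 m/s, a = -10 m/s².
Falls 143 m from rest: t = √(2·143/10) = 5.34 s; v = g·t = 53.4 m/s.
Impact speed = 53.4 m/s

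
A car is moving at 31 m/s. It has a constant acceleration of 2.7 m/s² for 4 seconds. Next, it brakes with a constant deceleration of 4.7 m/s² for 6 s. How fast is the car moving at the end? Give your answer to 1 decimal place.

Phase 1 (accelerating): v₀ = 31.0 m/s, a = 2.7 m/s².
v = v₀ + at = 31.0 + (2.7)(4) = 41.8 m/s
Δx = v₀t + ½at² = 31.0·4 + 0.5·2.7·4² = 146 m

Phase 2 (decelerating): v₀ = 41.8 m/s, a = -4.7 m/s².
v = v₀ + at = 41.8 + (-4.7)(6) = 13.6 m/s
Δx = v₀t + ½at² = 41.8·6 + 0.5·-4.7·6² = 166 m
Final speed = 13.6 m/s

13.6 m/s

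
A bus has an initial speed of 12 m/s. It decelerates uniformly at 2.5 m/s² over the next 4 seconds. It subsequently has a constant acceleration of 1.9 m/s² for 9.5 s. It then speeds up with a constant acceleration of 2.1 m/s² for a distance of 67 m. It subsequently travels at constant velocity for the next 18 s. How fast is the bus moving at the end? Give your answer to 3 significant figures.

Phase 1 (decelerating): v₀ = 12.0 m/s, a = -2.5 m/s².
v = v₀ + at = 12.0 + (-2.5)(4) = 2.00 m/s
Δx = v₀t + ½at² = 12.0·4 + 0.5·-2.5·4² = 28.0 m

Phase 2 (accelerating): v₀ = 2.00 m/s, a = 1.9 m/s².
v = v₀ + at = 2.00 + (1.9)(9.5) = 20.1 m/s
Δx = v₀t + ½at² = 2.00·9.5 + 0.5·1.9·9.5² = 105 m

Phase 3 (accelerating): v₀ = 20.1 m/s, a = 2.1 m/s².
v² = v₀² + 2aΔx = 20.1² + 2·2.1·67 = 683 → v = 26.1 m/s
t = (v − v₀)/a = (26.1 − 20.1)/2.1 = 2.90 s

Phase 4 (constant speed): v₀ = 26.1 m/s, a = 0 m/s².
v = v₀ + at = 26.1 + (0)(18) = 26.1 m/s
Δx = v₀t + ½at² = 26.1·18 + 0.5·0·18² = 471 m
Final speed = 26.1 m/s

26.1 m/s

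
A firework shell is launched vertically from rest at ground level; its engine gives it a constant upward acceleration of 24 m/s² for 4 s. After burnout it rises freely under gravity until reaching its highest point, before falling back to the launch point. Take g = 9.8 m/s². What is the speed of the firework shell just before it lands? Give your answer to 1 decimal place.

Phase 1 (powered ascent): v₀ = 0 m/s, a = 24 m/s².
v = v₀ + at = 0 + (24)(4) = 96.0 m/s
Δx = v₀t + ½at² = 0·4 + 0.5·24·4² = 192 m

Phase 2 (coasting upward): v₀ = 96.0 m/s, a = -9.8 m/s².
v = v₀ + at → t = (0 − 96.0) / -9.8 = 9.80 s
v² = v₀² + 2aΔx → Δx = (0² − 96.0²)/(2·-9.8) = 470 m

Phase 3 (free fall): v₀ = 0 m/s, a = -9.8 m/s².
Falls 662 m from rest: t = √(2·662/9.8) = 11.6 s; v = g·t = 114 m/s.
Impact speed = 114 m/s

113.9 m/s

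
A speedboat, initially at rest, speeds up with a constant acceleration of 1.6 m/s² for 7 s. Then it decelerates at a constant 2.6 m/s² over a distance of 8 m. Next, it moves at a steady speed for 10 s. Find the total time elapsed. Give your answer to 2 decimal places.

17.79 s

Phase 1 (accelerating): v₀ = 0 m/s, a = 1.6 m/s².
v = v₀ + at = 0 + (1.6)(7) = 11.2 m/s
Δx = v₀t + ½at² = 0·7 + 0.5·1.6·7² = 39.2 m

Phase 2 (decelerating): v₀ = 11.2 m/s, a = -2.6 m/s².
v² = v₀² + 2aΔx = 11.2² + 2·-2.6·8 = 83.8 → v = 9.16 m/s
t = (v − v₀)/a = (9.16 − 11.2)/-2.6 = 0.786 s

Phase 3 (constant speed): v₀ = 9.16 m/s, a = 0 m/s².
v = v₀ + at = 9.16 + (0)(10) = 9.16 m/s
Δx = v₀t + ½at² = 9.16·10 + 0.5·0·10² = 91.6 m
Total time = 7.00 + 0.786 + 10.0 = 17.8 s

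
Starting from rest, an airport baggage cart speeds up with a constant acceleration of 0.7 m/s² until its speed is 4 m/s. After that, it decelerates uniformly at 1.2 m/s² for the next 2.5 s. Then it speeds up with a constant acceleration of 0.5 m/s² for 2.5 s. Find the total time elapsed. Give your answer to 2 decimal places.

10.71 s

Phase 1 (accelerating): v₀ = 0 m/s, a = 0.7 m/s².
v = v₀ + at → t = (4 − 0) / 0.7 = 5.71 s
v² = v₀² + 2aΔx → Δx = (4² − 0²)/(2·0.7) = 11.4 m

Phase 2 (decelerating): v₀ = 4.00 m/s, a = -1.2 m/s².
v = v₀ + at = 4.00 + (-1.2)(2.5) = 1.00 m/s
Δx = v₀t + ½at² = 4.00·2.5 + 0.5·-1.2·2.5² = 6.25 m

Phase 3 (accelerating): v₀ = 1.00 m/s, a = 0.5 m/s².
v = v₀ + at = 1.00 + (0.5)(2.5) = 2.25 m/s
Δx = v₀t + ½at² = 1.00·2.5 + 0.5·0.5·2.5² = 4.06 m
Total time = 5.71 + 2.50 + 2.50 = 10.7 s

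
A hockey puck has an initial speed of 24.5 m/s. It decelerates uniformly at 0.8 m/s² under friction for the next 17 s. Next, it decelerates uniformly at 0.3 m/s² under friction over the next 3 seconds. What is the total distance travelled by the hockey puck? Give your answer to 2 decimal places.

332.25 m

Phase 1 (decelerating): v₀ = 24.5 m/s, a = -0.8 m/s².
v = v₀ + at = 24.5 + (-0.8)(17) = 10.9 m/s
Δx = v₀t + ½at² = 24.5·17 + 0.5·-0.8·17² = 301 m

Phase 2 (decelerating): v₀ = 10.9 m/s, a = -0.3 m/s².
v = v₀ + at = 10.9 + (-0.3)(3) = 10.0 m/s
Δx = v₀t + ½at² = 10.9·3 + 0.5·-0.3·3² = 31.3 m
Total distance = 301 + 31.3 = 332 m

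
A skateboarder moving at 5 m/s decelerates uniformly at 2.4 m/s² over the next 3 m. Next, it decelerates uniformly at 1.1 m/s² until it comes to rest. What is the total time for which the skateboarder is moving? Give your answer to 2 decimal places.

3.69 s

Phase 1 (decelerating): v₀ = 5.00 m/s, a = -2.4 m/s².
v² = v₀² + 2aΔx = 5.00² + 2·-2.4·3 = 10.6 → v = 3.26 m/s
t = (v − v₀)/a = (3.26 − 5.00)/-2.4 = 0.727 s

Phase 2 (decelerating): v₀ = 3.26 m/s, a = -1.1 m/s².
v = v₀ + at → t = (0 − 3.26) / -1.1 = 2.96 s
v² = v₀² + 2aΔx → Δx = (0² − 3.26²)/(2·-1.1) = 4.82 m
Total time = 0.727 + 2.96 = 3.69 s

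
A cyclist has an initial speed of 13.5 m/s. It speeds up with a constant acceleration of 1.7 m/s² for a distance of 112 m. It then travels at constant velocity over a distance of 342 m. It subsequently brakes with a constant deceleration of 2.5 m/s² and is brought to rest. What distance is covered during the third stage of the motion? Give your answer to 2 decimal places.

Phase 1 (accelerating): v₀ = 13.5 m/s, a = 1.7 m/s².
v² = v₀² + 2aΔx = 13.5² + 2·1.7·112 = 563 → v = 23.7 m/s
t = (v − v₀)/a = (23.7 − 13.5)/1.7 = 6.02 s

Phase 2 (constant speed): v₀ = 23.7 m/s, a = 0 m/s².
Constant speed: t = d/v = 342/23.7 = 14.4 s

Phase 3 (decelerating): v₀ = 23.7 m/s, a = -2.5 m/s².
v = v₀ + at → t = (0 − 23.7) / -2.5 = 9.49 s
v² = v₀² + 2aΔx → Δx = (0² − 23.7²)/(2·-2.5) = 113 m
Distance in phase 3 = 113 m

112.61 m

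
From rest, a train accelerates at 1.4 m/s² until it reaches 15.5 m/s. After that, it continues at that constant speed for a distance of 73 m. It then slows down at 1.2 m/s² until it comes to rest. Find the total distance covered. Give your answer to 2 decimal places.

Phase 1 (accelerating): v₀ = 0 m/s, a = 1.4 m/s².
v = v₀ + at → t = (15.5 − 0) / 1.4 = 11.1 s
v² = v₀² + 2aΔx → Δx = (15.5² − 0²)/(2·1.4) = 85.8 m

Phase 2 (constant speed): v₀ = 15.5 m/s, a = 0 m/s².
Constant speed: t = d/v = 73/15.5 = 4.71 s

Phase 3 (decelerating): v₀ = 15.5 m/s, a = -1.2 m/s².
v = v₀ + at → t = (0 − 15.5) / -1.2 = 12.9 s
v² = v₀² + 2aΔx → Δx = (0² − 15.5²)/(2·-1.2) = 100 m
Total distance = 85.8 + 73.0 + 100 = 259 m

258.91 m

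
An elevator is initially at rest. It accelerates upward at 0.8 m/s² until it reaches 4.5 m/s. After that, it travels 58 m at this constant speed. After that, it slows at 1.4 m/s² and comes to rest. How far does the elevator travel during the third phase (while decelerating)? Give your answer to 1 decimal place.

Phase 1 (accelerating): v₀ = 0 m/s, a = 0.8 m/s².
v = v₀ + at → t = (4.5 − 0) / 0.8 = 5.62 s
v² = v₀² + 2aΔx → Δx = (4.5² − 0²)/(2·0.8) = 12.7 m

Phase 2 (constant speed): v₀ = 4.50 m/s, a = 0 m/s².
Constant speed: t = d/v = 58/4.50 = 12.9 s

Phase 3 (decelerating): v₀ = 4.50 m/s, a = -1.4 m/s².
v = v₀ + at → t = (0 − 4.50) / -1.4 = 3.21 s
v² = v₀² + 2aΔx → Δx = (0² − 4.50²)/(2·-1.4) = 7.23 m
Distance in phase 3 = 7.23 m

7.2 m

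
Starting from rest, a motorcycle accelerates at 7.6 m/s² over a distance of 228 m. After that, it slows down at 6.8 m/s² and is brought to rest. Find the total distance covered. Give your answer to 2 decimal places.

482.82 m

Phase 1 (accelerating): v₀ = 0 m/s, a = 7.6 m/s².
v² = v₀² + 2aΔx = 0² + 2·7.6·228 = 3470 → v = 58.9 m/s
t = (v − v₀)/a = (58.9 − 0)/7.6 = 7.75 s

Phase 2 (decelerating): v₀ = 58.9 m/s, a = -6.8 m/s².
v = v₀ + at → t = (0 − 58.9) / -6.8 = 8.66 s
v² = v₀² + 2aΔx → Δx = (0² − 58.9²)/(2·-6.8) = 255 m
Total distance = 228 + 255 = 483 m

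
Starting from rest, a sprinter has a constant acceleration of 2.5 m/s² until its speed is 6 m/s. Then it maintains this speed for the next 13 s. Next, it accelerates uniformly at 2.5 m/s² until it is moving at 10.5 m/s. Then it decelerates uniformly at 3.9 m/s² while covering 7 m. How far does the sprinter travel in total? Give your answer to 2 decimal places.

Phase 1 (accelerating): v₀ = 0 m/s, a = 2.5 m/s².
v = v₀ + at → t = (6 − 0) / 2.5 = 2.40 s
v² = v₀² + 2aΔx → Δx = (6² − 0²)/(2·2.5) = 7.20 m

Phase 2 (constant speed): v₀ = 6.00 m/s, a = 0 m/s².
v = v₀ + at = 6.00 + (0)(13) = 6.00 m/s
Δx = v₀t + ½at² = 6.00·13 + 0.5·0·13² = 78.0 m

Phase 3 (accelerating): v₀ = 6.00 m/s, a = 2.5 m/s².
v = v₀ + at → t = (10.5 − 6.00) / 2.5 = 1.80 s
v² = v₀² + 2aΔx → Δx = (10.5² − 6.00²)/(2·2.5) = 14.8 m

Phase 4 (decelerating): v₀ = 10.5 m/s, a = -3.9 m/s².
v² = v₀² + 2aΔx = 10.5² + 2·-3.9·7 = 55.6 → v = 7.46 m/s
t = (v − v₀)/a = (7.46 − 10.5)/-3.9 = 0.780 s
Total distance = 7.20 + 78.0 + 14.8 + 7.00 = 107 m

107.05 m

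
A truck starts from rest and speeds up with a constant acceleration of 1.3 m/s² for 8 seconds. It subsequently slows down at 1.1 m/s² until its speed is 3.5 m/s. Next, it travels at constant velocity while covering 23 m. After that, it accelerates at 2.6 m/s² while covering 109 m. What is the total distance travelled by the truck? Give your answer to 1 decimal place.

217.2 m

Phase 1 (accelerating): v₀ = 0 m/s, a = 1.3 m/s².
v = v₀ + at = 0 + (1.3)(8) = 10.4 m/s
Δx = v₀t + ½at² = 0·8 + 0.5·1.3·8² = 41.6 m

Phase 2 (decelerating): v₀ = 10.4 m/s, a = -1.1 m/s².
v = v₀ + at → t = (3.5 − 10.4) / -1.1 = 6.27 s
v² = v₀² + 2aΔx → Δx = (3.5² − 10.4²)/(2·-1.1) = 43.6 m

Phase 3 (constant speed): v₀ = 3.50 m/s, a = 0 m/s².
Constant speed: t = d/v = 23/3.50 = 6.57 s

Phase 4 (accelerating): v₀ = 3.50 m/s, a = 2.6 m/s².
v² = v₀² + 2aΔx = 3.50² + 2·2.6·109 = 579 → v = 24.1 m/s
t = (v − v₀)/a = (24.1 − 3.50)/2.6 = 7.91 s
Total distance = 41.6 + 43.6 + 23.0 + 109 = 217 m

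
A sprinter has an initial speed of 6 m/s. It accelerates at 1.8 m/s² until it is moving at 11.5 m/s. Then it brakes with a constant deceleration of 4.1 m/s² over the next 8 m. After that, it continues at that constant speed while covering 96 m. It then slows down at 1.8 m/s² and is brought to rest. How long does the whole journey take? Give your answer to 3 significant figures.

Phase 1 (accelerating): v₀ = 6.00 m/s, a = 1.8 m/s².
v = v₀ + at → t = (11.5 − 6.00) / 1.8 = 3.06 s
v² = v₀² + 2aΔx → Δx = (11.5² − 6.00²)/(2·1.8) = 26.7 m

Phase 2 (decelerating): v₀ = 11.5 m/s, a = -4.1 m/s².
v² = v₀² + 2aΔx = 11.5² + 2·-4.1·8 = 66.7 → v = 8.16 m/s
t = (v − v₀)/a = (8.16 − 11.5)/-4.1 = 0.814 s

Phase 3 (constant speed): v₀ = 8.16 m/s, a = 0 m/s².
Constant speed: t = d/v = 96/8.16 = 11.8 s

Phase 4 (decelerating): v₀ = 8.16 m/s, a = -1.8 m/s².
v = v₀ + at → t = (0 − 8.16) / -1.8 = 4.54 s
v² = v₀² + 2aΔx → Δx = (0² − 8.16²)/(2·-1.8) = 18.5 m
Total time = 3.06 + 0.814 + 11.8 + 4.54 = 20.2 s

20.2 s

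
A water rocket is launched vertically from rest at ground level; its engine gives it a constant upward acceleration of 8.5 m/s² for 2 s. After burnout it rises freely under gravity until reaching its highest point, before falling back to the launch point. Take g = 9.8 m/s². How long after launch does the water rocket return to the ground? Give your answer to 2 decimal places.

6.28 s

Phase 1 (powered ascent): v₀ = 0 m/s, a = 8.5 m/s².
v = v₀ + at = 0 + (8.5)(2) = 17.0 m/s
Δx = v₀t + ½at² = 0·2 + 0.5·8.5·2² = 17.0 m

Phase 2 (coasting upward): v₀ = 17.0 m/s, a = -9.8 m/s².
v = v₀ + at → t = (0 − 17.0) / -9.8 = 1.73 s
v² = v₀² + 2aΔx → Δx = (0² − 17.0²)/(2·-9.8) = 14.7 m

Phase 3 (free fall): v₀ = 0 m/s, a = -9.8 m/s².
Falls 31.7 m from rest: t = √(2·31.7/9.8) = 2.55 s; v = g·t = 24.9 m/s.
Total time = 2.00 + 1.73 + 2.55 = 6.28 s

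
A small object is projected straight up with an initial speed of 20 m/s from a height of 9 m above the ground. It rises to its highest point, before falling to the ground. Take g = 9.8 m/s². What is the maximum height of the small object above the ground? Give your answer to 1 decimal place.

29.4 m

Phase 1 (rising): v₀ = 20.0 m/s, a = -9.8 m/s².
v = v₀ + at → t = (0 − 20.0) / -9.8 = 2.04 s
v² = v₀² + 2aΔx → Δx = (0² − 20.0²)/(2·-9.8) = 20.4 m
Maximum height = 9 + 20.4 = 29.4 m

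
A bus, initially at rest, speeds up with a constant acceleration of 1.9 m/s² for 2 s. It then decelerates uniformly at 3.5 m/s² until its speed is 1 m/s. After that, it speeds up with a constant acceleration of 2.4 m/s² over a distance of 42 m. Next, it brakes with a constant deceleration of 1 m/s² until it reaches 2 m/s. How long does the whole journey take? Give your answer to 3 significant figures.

20.5 s

Phase 1 (accelerating): v₀ = 0 m/s, a = 1.9 m/s².
v = v₀ + at = 0 + (1.9)(2) = 3.80 m/s
Δx = v₀t + ½at² = 0·2 + 0.5·1.9·2² = 3.80 m

Phase 2 (decelerating): v₀ = 3.80 m/s, a = -3.5 m/s².
v = v₀ + at → t = (1 − 3.80) / -3.5 = 0.800 s
v² = v₀² + 2aΔx → Δx = (1² − 3.80²)/(2·-3.5) = 1.92 m

Phase 3 (accelerating): v₀ = 1.00 m/s, a = 2.4 m/s².
v² = v₀² + 2aΔx = 1.00² + 2·2.4·42 = 203 → v = 14.2 m/s
t = (v − v₀)/a = (14.2 − 1.00)/2.4 = 5.51 s

Phase 4 (decelerating): v₀ = 14.2 m/s, a = -1 m/s².
v = v₀ + at → t = (2 − 14.2) / -1 = 12.2 s
v² = v₀² + 2aΔx → Δx = (2² − 14.2²)/(2·-1) = 99.3 m
Total time = 2.00 + 0.800 + 5.51 + 12.2 = 20.5 s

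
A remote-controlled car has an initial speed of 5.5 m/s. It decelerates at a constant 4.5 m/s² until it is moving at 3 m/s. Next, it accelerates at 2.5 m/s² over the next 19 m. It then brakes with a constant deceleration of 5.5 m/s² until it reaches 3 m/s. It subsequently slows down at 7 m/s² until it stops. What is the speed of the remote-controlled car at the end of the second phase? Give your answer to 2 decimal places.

Phase 1 (decelerating): v₀ = 5.50 m/s, a = -4.5 m/s².
v = v₀ + at → t = (3 − 5.50) / -4.5 = 0.556 s
v² = v₀² + 2aΔx → Δx = (3² − 5.50²)/(2·-4.5) = 2.36 m

Phase 2 (accelerating): v₀ = 3.00 m/s, a = 2.5 m/s².
v² = v₀² + 2aΔx = 3.00² + 2·2.5·19 = 104 → v = 10.2 m/s
t = (v − v₀)/a = (10.2 − 3.00)/2.5 = 2.88 s
Speed at end of phase 2 = 10.2 m/s

10.20 m/s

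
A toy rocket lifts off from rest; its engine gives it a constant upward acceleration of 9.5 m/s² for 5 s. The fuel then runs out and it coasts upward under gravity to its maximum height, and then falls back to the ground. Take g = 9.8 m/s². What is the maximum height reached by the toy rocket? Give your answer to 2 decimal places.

Phase 1 (powered ascent): v₀ = 0 m/s, a = 9.5 m/s².
v = v₀ + at = 0 + (9.5)(5) = 47.5 m/s
Δx = v₀t + ½at² = 0·5 + 0.5·9.5·5² = 119 m

Phase 2 (coasting upward): v₀ = 47.5 m/s, a = -9.8 m/s².
v = v₀ + at → t = (0 − 47.5) / -9.8 = 4.85 s
v² = v₀² + 2aΔx → Δx = (0² − 47.5²)/(2·-9.8) = 115 m
Maximum height = 119 + 115 = 234 m

233.86 m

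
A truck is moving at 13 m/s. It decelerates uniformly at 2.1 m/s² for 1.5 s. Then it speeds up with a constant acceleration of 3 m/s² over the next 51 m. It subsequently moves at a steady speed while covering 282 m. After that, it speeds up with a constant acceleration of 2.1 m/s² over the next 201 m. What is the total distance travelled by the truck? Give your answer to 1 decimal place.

551.1 m

Phase 1 (decelerating): v₀ = 13.0 m/s, a = -2.1 m/s².
v = v₀ + at = 13.0 + (-2.1)(1.5) = 9.85 m/s
Δx = v₀t + ½at² = 13.0·1.5 + 0.5·-2.1·1.5² = 17.1 m

Phase 2 (accelerating): v₀ = 9.85 m/s, a = 3 m/s².
v² = v₀² + 2aΔx = 9.85² + 2·3·51 = 403 → v = 20.1 m/s
t = (v − v₀)/a = (20.1 − 9.85)/3 = 3.41 s

Phase 3 (constant speed): v₀ = 20.1 m/s, a = 0 m/s².
Constant speed: t = d/v = 282/20.1 = 14.0 s

Phase 4 (accelerating): v₀ = 20.1 m/s, a = 2.1 m/s².
v² = v₀² + 2aΔx = 20.1² + 2·2.1·201 = 1250 → v = 35.3 m/s
t = (v − v₀)/a = (35.3 − 20.1)/2.1 = 7.26 s
Total distance = 17.1 + 51.0 + 282 + 201 = 551 m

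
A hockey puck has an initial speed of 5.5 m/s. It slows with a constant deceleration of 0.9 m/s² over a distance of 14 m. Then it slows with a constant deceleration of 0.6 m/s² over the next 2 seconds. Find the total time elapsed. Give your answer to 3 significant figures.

5.61 s

Phase 1 (decelerating): v₀ = 5.50 m/s, a = -0.9 m/s².
v² = v₀² + 2aΔx = 5.50² + 2·-0.9·14 = 5.05 → v = 2.25 m/s
t = (v − v₀)/a = (2.25 − 5.50)/-0.9 = 3.61 s

Phase 2 (decelerating): v₀ = 2.25 m/s, a = -0.6 m/s².
v = v₀ + at = 2.25 + (-0.6)(2) = 1.05 m/s
Δx = v₀t + ½at² = 2.25·2 + 0.5·-0.6·2² = 3.29 m
Total time = 3.61 + 2.00 = 5.61 s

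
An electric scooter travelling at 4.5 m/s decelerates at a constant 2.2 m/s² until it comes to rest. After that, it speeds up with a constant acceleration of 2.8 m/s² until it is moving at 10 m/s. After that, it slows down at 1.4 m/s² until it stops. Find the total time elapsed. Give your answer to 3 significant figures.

12.8 s

Phase 1 (decelerating): v₀ = 4.50 m/s, a = -2.2 m/s².
v = v₀ + at → t = (0 − 4.50) / -2.2 = 2.05 s
v² = v₀² + 2aΔx → Δx = (0² − 4.50²)/(2·-2.2) = 4.60 m

Phase 2 (accelerating): v₀ = 0 m/s, a = 2.8 m/s².
v = v₀ + at → t = (10 − 0) / 2.8 = 3.57 s
v² = v₀² + 2aΔx → Δx = (10² − 0²)/(2·2.8) = 17.9 m

Phase 3 (decelerating): v₀ = 10.0 m/s, a = -1.4 m/s².
v = v₀ + at → t = (0 − 10.0) / -1.4 = 7.14 s
v² = v₀² + 2aΔx → Δx = (0² − 10.0²)/(2·-1.4) = 35.7 m
Total time = 2.05 + 3.57 + 7.14 = 12.8 s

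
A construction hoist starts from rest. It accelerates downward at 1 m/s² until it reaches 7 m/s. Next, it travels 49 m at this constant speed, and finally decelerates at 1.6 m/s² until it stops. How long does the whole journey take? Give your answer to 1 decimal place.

Phase 1 (accelerating): v₀ = 0 m/s, a = 1 m/s².
v = v₀ + at → t = (7 − 0) / 1 = 7.00 s
v² = v₀² + 2aΔx → Δx = (7² − 0²)/(2·1) = 24.5 m

Phase 2 (constant speed): v₀ = 7.00 m/s, a = 0 m/s².
Constant speed: t = d/v = 49/7.00 = 7.00 s

Phase 3 (decelerating): v₀ = 7.00 m/s, a = -1.6 m/s².
v = v₀ + at → t = (0 − 7.00) / -1.6 = 4.38 s
v² = v₀² + 2aΔx → Δx = (0² − 7.00²)/(2·-1.6) = 15.3 m
Total time = 7.00 + 7.00 + 4.38 = 18.4 s

18.4 s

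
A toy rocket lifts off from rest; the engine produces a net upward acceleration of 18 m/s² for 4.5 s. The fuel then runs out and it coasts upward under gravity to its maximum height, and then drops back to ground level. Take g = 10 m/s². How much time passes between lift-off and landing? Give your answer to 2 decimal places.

22.70 s

Phase 1 (powered ascent): v₀ = 0 m/s, a = 18 m/s².
v = v₀ + at = 0 + (18)(4.5) = 81.0 m/s
Δx = v₀t + ½at² = 0·4.5 + 0.5·18·4.5² = 182 m

Phase 2 (coasting upward): v₀ = 81.0 m/s, a = -10 m/s².
v = v₀ + at → t = (0 − 81.0) / -10 = 8.10 s
v² = v₀² + 2aΔx → Δx = (0² − 81.0²)/(2·-10) = 328 m

Phase 3 (free fall): v₀ = 0 m/s, a = -10 m/s².
Falls 510 m from rest: t = √(2·510/10) = 10.1 s; v = g·t = 101 m/s.
Total time = 4.50 + 8.10 + 10.1 = 22.7 s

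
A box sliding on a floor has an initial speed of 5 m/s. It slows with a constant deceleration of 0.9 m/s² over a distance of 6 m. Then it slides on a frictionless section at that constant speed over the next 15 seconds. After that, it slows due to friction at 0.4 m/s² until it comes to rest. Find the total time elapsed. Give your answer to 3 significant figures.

Phase 1 (decelerating): v₀ = 5.00 m/s, a = -0.9 m/s².
v² = v₀² + 2aΔx = 5.00² + 2·-0.9·6 = 14.2 → v = 3.77 m/s
t = (v − v₀)/a = (3.77 − 5.00)/-0.9 = 1.37 s

Phase 2 (constant speed): v₀ = 3.77 m/s, a = 0 m/s².
v = v₀ + at = 3.77 + (0)(15) = 3.77 m/s
Δx = v₀t + ½at² = 3.77·15 + 0.5·0·15² = 56.5 m

Phase 3 (decelerating): v₀ = 3.77 m/s, a = -0.4 m/s².
v = v₀ + at → t = (0 − 3.77) / -0.4 = 9.42 s
v² = v₀² + 2aΔx → Δx = (0² − 3.77²)/(2·-0.4) = 17.7 m
Total time = 1.37 + 15.0 + 9.42 = 25.8 s

25.8 s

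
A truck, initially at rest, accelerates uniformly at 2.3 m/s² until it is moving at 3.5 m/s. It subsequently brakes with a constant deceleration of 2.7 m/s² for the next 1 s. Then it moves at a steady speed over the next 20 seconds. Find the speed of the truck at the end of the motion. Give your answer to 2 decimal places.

Phase 1 (accelerating): v₀ = 0 m/s, a = 2.3 m/s².
v = v₀ + at → t = (3.5 − 0) / 2.3 = 1.52 s
v² = v₀² + 2aΔx → Δx = (3.5² − 0²)/(2·2.3) = 2.66 m

Phase 2 (decelerating): v₀ = 3.50 m/s, a = -2.7 m/s².
v = v₀ + at = 3.50 + (-2.7)(1) = 0.800 m/s
Δx = v₀t + ½at² = 3.50·1 + 0.5·-2.7·1² = 2.15 m

Phase 3 (constant speed): v₀ = 0.800 m/s, a = 0 m/s².
v = v₀ + at = 0.800 + (0)(20) = 0.800 m/s
Δx = v₀t + ½at² = 0.800·20 + 0.5·0·20² = 16.0 m
Final speed = 0.800 m/s

0.80 m/s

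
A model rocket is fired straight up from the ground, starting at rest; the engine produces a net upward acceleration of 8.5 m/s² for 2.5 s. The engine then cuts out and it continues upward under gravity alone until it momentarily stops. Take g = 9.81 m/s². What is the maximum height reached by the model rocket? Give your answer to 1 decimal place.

Phase 1 (powered ascent): v₀ = 0 m/s, a = 8.5 m/s².
v = v₀ + at = 0 + (8.5)(2.5) = 21.2 m/s
Δx = v₀t + ½at² = 0·2.5 + 0.5·8.5·2.5² = 26.6 m

Phase 2 (coasting upward): v₀ = 21.2 m/s, a = -9.81 m/s².
v = v₀ + at → t = (0 − 21.2) / -9.81 = 2.17 s
v² = v₀² + 2aΔx → Δx = (0² − 21.2²)/(2·-9.81) = 23.0 m
Maximum height = 26.6 + 23.0 = 49.6 m

49.6 m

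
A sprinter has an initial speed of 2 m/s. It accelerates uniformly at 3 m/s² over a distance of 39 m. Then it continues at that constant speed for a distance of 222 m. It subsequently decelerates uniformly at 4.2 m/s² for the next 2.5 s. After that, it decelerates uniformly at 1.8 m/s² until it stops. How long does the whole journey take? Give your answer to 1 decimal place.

Phase 1 (accelerating): v₀ = 2.00 m/s, a = 3 m/s².
v² = v₀² + 2aΔx = 2.00² + 2·3·39 = 238 → v = 15.4 m/s
t = (v − v₀)/a = (15.4 − 2.00)/3 = 4.48 s

Phase 2 (constant speed): v₀ = 15.4 m/s, a = 0 m/s².
Constant speed: t = d/v = 222/15.4 = 14.4 s

Phase 3 (decelerating): v₀ = 15.4 m/s, a = -4.2 m/s².
v = v₀ + at = 15.4 + (-4.2)(2.5) = 4.93 m/s
Δx = v₀t + ½at² = 15.4·2.5 + 0.5·-4.2·2.5² = 25.4 m

Phase 4 (decelerating): v₀ = 4.93 m/s, a = -1.8 m/s².
v = v₀ + at → t = (0 − 4.93) / -1.8 = 2.74 s
v² = v₀² + 2aΔx → Δx = (0² − 4.93²)/(2·-1.8) = 6.74 m
Total time = 4.48 + 14.4 + 2.50 + 2.74 = 24.1 s

24.1 s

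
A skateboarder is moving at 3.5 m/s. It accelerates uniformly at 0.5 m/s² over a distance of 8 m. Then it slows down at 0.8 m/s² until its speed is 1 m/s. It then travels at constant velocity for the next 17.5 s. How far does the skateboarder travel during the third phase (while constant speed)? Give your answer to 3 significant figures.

Phase 1 (accelerating): v₀ = 3.50 m/s, a = 0.5 m/s².
v² = v₀² + 2aΔx = 3.50² + 2·0.5·8 = 20.2 → v = 4.50 m/s
t = (v − v₀)/a = (4.50 − 3.50)/0.5 = 2.00 s

Phase 2 (decelerating): v₀ = 4.50 m/s, a = -0.8 m/s².
v = v₀ + at → t = (1 − 4.50) / -0.8 = 4.38 s
v² = v₀² + 2aΔx → Δx = (1² − 4.50²)/(2·-0.8) = 12.0 m

Phase 3 (constant speed): v₀ = 1.00 m/s, a = 0 m/s².
v = v₀ + at = 1.00 + (0)(17.5) = 1.00 m/s
Δx = v₀t + ½at² = 1.00·17.5 + 0.5·0·17.5² = 17.5 m
Distance in phase 3 = 17.5 m

17.5 m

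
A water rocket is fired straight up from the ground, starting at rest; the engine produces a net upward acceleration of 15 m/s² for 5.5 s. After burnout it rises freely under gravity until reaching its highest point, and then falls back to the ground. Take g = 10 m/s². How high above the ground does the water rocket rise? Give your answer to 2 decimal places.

567.19 m

Phase 1 (powered ascent): v₀ = 0 m/s, a = 15 m/s².
v = v₀ + at = 0 + (15)(5.5) = 82.5 m/s
Δx = v₀t + ½at² = 0·5.5 + 0.5·15·5.5² = 227 m

Phase 2 (coasting upward): v₀ = 82.5 m/s, a = -10 m/s².
v = v₀ + at → t = (0 − 82.5) / -10 = 8.25 s
v² = v₀² + 2aΔx → Δx = (0² − 82.5²)/(2·-10) = 340 m
Maximum height = 227 + 340 = 567 m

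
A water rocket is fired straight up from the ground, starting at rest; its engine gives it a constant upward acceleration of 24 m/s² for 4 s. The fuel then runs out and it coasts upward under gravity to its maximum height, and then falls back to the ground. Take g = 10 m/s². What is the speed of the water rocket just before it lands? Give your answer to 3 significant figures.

114 m/s

Phase 1 (powered ascent): v₀ = 0 m/s, a = 24 m/s².
v = v₀ + at = 0 + (24)(4) = 96.0 m/s
Δx = v₀t + ½at² = 0·4 + 0.5·24·4² = 192 m

Phase 2 (coasting upward): v₀ = 96.0 m/s, a = -10 m/s².
v = v₀ + at → t = (0 − 96.0) / -10 = 9.60 s
v² = v₀² + 2aΔx → Δx = (0² − 96.0²)/(2·-10) = 461 m

Phase 3 (free fall): v₀ = 0 m/s, a = -10 m/s².
Falls 653 m from rest: t = √(2·653/10) = 11.4 s; v = g·t = 114 m/s.
Impact speed = 114 m/s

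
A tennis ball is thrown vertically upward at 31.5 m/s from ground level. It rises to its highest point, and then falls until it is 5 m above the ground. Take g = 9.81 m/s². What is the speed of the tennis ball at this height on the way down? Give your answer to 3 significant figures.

Phase 1 (rising): v₀ = 31.5 m/s, a = -9.81 m/s².
v = v₀ + at → t = (0 − 31.5) / -9.81 = 3.21 s
v² = v₀² + 2aΔx → Δx = (0² − 31.5²)/(2·-9.81) = 50.6 m

Phase 2 (falling): v₀ = 0 m/s, a = -9.81 m/s².
Falls 45.6 m from rest: t = √(2·45.6/9.81) = 3.05 s; v = g·t = 29.9 m/s.
Final speed = 29.9 m/s

29.9 m/s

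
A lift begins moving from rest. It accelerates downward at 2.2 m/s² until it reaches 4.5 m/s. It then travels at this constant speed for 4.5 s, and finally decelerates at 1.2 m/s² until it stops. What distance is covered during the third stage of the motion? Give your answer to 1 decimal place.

8.4 m

Phase 1 (accelerating): v₀ = 0 m/s, a = 2.2 m/s².
v = v₀ + at → t = (4.5 − 0) / 2.2 = 2.05 s
v² = v₀² + 2aΔx → Δx = (4.5² − 0²)/(2·2.2) = 4.60 m

Phase 2 (constant speed): v₀ = 4.50 m/s, a = 0 m/s².
v = v₀ + at = 4.50 + (0)(4.5) = 4.50 m/s
Δx = v₀t + ½at² = 4.50·4.5 + 0.5·0·4.5² = 20.2 m

Phase 3 (decelerating): v₀ = 4.50 m/s, a = -1.2 m/s².
v = v₀ + at → t = (0 − 4.50) / -1.2 = 3.75 s
v² = v₀² + 2aΔx → Δx = (0² − 4.50²)/(2·-1.2) = 8.44 m
Distance in phase 3 = 8.44 m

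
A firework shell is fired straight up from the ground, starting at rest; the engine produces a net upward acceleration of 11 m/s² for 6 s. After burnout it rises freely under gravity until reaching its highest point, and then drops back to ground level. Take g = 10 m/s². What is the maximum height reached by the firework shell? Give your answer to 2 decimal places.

Phase 1 (powered ascent): v₀ = 0 m/s, a = 11 m/s².
v = v₀ + at = 0 + (11)(6) = 66.0 m/s
Δx = v₀t + ½at² = 0·6 + 0.5·11·6² = 198 m

Phase 2 (coasting upward): v₀ = 66.0 m/s, a = -10 m/s².
v = v₀ + at → t = (0 − 66.0) / -10 = 6.60 s
v² = v₀² + 2aΔx → Δx = (0² − 66.0²)/(2·-10) = 218 m
Maximum height = 198 + 218 = 416 m

415.80 m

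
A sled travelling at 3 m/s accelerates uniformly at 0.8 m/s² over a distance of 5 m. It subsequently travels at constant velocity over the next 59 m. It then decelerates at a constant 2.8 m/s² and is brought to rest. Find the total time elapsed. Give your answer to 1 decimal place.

Phase 1 (accelerating): v₀ = 3.00 m/s, a = 0.8 m/s².
v² = v₀² + 2aΔx = 3.00² + 2·0.8·5 = 17.0 → v = 4.12 m/s
t = (v − v₀)/a = (4.12 − 3.00)/0.8 = 1.40 s

Phase 2 (constant speed): v₀ = 4.12 m/s, a = 0 m/s².
Constant speed: t = d/v = 59/4.12 = 14.3 s

Phase 3 (decelerating): v₀ = 4.12 m/s, a = -2.8 m/s².
v = v₀ + at → t = (0 − 4.12) / -2.8 = 1.47 s
v² = v₀² + 2aΔx → Δx = (0² − 4.12²)/(2·-2.8) = 3.04 m
Total time = 1.40 + 14.3 + 1.47 = 17.2 s

17.2 s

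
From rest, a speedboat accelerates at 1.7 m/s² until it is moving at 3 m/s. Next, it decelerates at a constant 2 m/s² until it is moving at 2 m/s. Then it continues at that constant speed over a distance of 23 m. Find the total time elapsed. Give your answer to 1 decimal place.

13.8 s

Phase 1 (accelerating): v₀ = 0 m/s, a = 1.7 m/s².
v = v₀ + at → t = (3 − 0) / 1.7 = 1.76 s
v² = v₀² + 2aΔx → Δx = (3² − 0²)/(2·1.7) = 2.65 m

Phase 2 (decelerating): v₀ = 3.00 m/s, a = -2 m/s².
v = v₀ + at → t = (2 − 3.00) / -2 = 0.500 s
v² = v₀² + 2aΔx → Δx = (2² − 3.00²)/(2·-2) = 1.25 m

Phase 3 (constant speed): v₀ = 2.00 m/s, a = 0 m/s².
Constant speed: t = d/v = 23/2.00 = 11.5 s
Total time = 1.76 + 0.500 + 11.5 = 13.8 s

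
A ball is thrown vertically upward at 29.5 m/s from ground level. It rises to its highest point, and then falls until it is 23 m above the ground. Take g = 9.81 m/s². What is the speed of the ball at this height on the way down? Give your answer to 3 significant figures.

20.5 m/s

Phase 1 (rising): v₀ = 29.5 m/s, a = -9.81 m/s².
v = v₀ + at → t = (0 − 29.5) / -9.81 = 3.01 s
v² = v₀² + 2aΔx → Δx = (0² − 29.5²)/(2·-9.81) = 44.4 m

Phase 2 (falling): v₀ = 0 m/s, a = -9.81 m/s².
Falls 21.4 m from rest: t = √(2·21.4/9.81) = 2.09 s; v = g·t = 20.5 m/s.
Final speed = 20.5 m/s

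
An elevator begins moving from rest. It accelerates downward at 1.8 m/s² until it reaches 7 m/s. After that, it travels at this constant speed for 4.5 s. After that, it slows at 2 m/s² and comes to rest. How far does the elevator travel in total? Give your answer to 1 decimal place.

Phase 1 (accelerating): v₀ = 0 m/s, a = 1.8 m/s².
v = v₀ + at → t = (7 − 0) / 1.8 = 3.89 s
v² = v₀² + 2aΔx → Δx = (7² − 0²)/(2·1.8) = 13.6 m

Phase 2 (constant speed): v₀ = 7.00 m/s, a = 0 m/s².
v = v₀ + at = 7.00 + (0)(4.5) = 7.00 m/s
Δx = v₀t + ½at² = 7.00·4.5 + 0.5·0·4.5² = 31.5 m

Phase 3 (decelerating): v₀ = 7.00 m/s, a = -2 m/s².
v = v₀ + at → t = (0 − 7.00) / -2 = 3.50 s
v² = v₀² + 2aΔx → Δx = (0² − 7.00²)/(2·-2) = 12.2 m
Total distance = 13.6 + 31.5 + 12.2 = 57.4 m

57.4 m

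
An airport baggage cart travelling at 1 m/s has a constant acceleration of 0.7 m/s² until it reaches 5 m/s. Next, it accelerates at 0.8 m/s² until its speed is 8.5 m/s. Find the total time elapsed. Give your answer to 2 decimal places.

Phase 1 (accelerating): v₀ = 1.00 m/s, a = 0.7 m/s².
v = v₀ + at → t = (5 − 1.00) / 0.7 = 5.71 s
v² = v₀² + 2aΔx → Δx = (5² − 1.00²)/(2·0.7) = 17.1 m

Phase 2 (accelerating): v₀ = 5.00 m/s, a = 0.8 m/s².
v = v₀ + at → t = (8.5 − 5.00) / 0.8 = 4.38 s
v² = v₀² + 2aΔx → Δx = (8.5² − 5.00²)/(2·0.8) = 29.5 m
Total time = 5.71 + 4.38 = 10.1 s

10.09 s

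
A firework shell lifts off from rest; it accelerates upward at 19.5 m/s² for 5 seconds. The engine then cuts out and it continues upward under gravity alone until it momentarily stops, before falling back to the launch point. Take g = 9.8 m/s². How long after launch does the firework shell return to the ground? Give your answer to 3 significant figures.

Phase 1 (powered ascent): v₀ = 0 m/s, a = 19.5 m/s².
v = v₀ + at = 0 + (19.5)(5) = 97.5 m/s
Δx = v₀t + ½at² = 0·5 + 0.5·19.5·5² = 244 m

Phase 2 (coasting upward): v₀ = 97.5 m/s, a = -9.8 m/s².
v = v₀ + at → t = (0 − 97.5) / -9.8 = 9.95 s
v² = v₀² + 2aΔx → Δx = (0² − 97.5²)/(2·-9.8) = 485 m

Phase 3 (free fall): v₀ = 0 m/s, a = -9.8 m/s².
Falls 729 m from rest: t = √(2·729/9.8) = 12.2 s; v = g·t = 120 m/s.
Total time = 5.00 + 9.95 + 12.2 = 27.1 s

27.1 s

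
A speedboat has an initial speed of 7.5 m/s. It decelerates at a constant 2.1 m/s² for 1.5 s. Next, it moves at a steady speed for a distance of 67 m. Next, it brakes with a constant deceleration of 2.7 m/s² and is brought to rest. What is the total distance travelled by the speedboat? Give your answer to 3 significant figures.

Phase 1 (decelerating): v₀ = 7.50 m/s, a = -2.1 m/s².
v = v₀ + at = 7.50 + (-2.1)(1.5) = 4.35 m/s
Δx = v₀t + ½at² = 7.50·1.5 + 0.5·-2.1·1.5² = 8.89 m

Phase 2 (constant speed): v₀ = 4.35 m/s, a = 0 m/s².
Constant speed: t = d/v = 67/4.35 = 15.4 s

Phase 3 (decelerating): v₀ = 4.35 m/s, a = -2.7 m/s².
v = v₀ + at → t = (0 − 4.35) / -2.7 = 1.61 s
v² = v₀² + 2aΔx → Δx = (0² − 4.35²)/(2·-2.7) = 3.50 m
Total distance = 8.89 + 67.0 + 3.50 = 79.4 m

79.4 m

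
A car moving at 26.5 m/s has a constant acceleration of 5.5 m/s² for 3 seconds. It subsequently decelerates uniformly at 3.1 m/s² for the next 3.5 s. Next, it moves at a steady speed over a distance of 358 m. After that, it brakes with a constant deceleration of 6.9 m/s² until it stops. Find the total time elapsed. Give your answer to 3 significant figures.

Phase 1 (accelerating): v₀ = 26.5 m/s, a = 5.5 m/s².
v = v₀ + at = 26.5 + (5.5)(3) = 43.0 m/s
Δx = v₀t + ½at² = 26.5·3 + 0.5·5.5·3² = 104 m

Phase 2 (decelerating): v₀ = 43.0 m/s, a = -3.1 m/s².
v = v₀ + at = 43.0 + (-3.1)(3.5) = 32.1 m/s
Δx = v₀t + ½at² = 43.0·3.5 + 0.5·-3.1·3.5² = 132 m

Phase 3 (constant speed): v₀ = 32.1 m/s, a = 0 m/s².
Constant speed: t = d/v = 358/32.1 = 11.1 s

Phase 4 (decelerating): v₀ = 32.1 m/s, a = -6.9 m/s².
v = v₀ + at → t = (0 − 32.1) / -6.9 = 4.66 s
v² = v₀² + 2aΔx → Δx = (0² − 32.1²)/(2·-6.9) = 74.9 m
Total time = 3.00 + 3.50 + 11.1 + 4.66 = 22.3 s

22.3 s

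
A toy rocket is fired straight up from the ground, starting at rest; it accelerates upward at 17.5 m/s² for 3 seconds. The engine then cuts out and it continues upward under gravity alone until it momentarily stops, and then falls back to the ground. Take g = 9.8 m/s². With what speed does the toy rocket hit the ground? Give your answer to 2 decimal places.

65.57 m/s

Phase 1 (powered ascent): v₀ = 0 m/s, a = 17.5 m/s².
v = v₀ + at = 0 + (17.5)(3) = 52.5 m/s
Δx = v₀t + ½at² = 0·3 + 0.5·17.5·3² = 78.8 m

Phase 2 (coasting upward): v₀ = 52.5 m/s, a = -9.8 m/s².
v = v₀ + at → t = (0 − 52.5) / -9.8 = 5.36 s
v² = v₀² + 2aΔx → Δx = (0² − 52.5²)/(2·-9.8) = 141 m

Phase 3 (free fall): v₀ = 0 m/s, a = -9.8 m/s².
Falls 219 m from rest: t = √(2·219/9.8) = 6.69 s; v = g·t = 65.6 m/s.
Impact speed = 65.6 m/s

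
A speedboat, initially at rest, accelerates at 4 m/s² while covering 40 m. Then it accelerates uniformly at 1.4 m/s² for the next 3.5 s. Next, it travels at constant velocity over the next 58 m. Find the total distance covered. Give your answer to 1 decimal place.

169.2 m

Phase 1 (accelerating): v₀ = 0 m/s, a = 4 m/s².
v² = v₀² + 2aΔx = 0² + 2·4·40 = 320 → v = 17.9 m/s
t = (v − v₀)/a = (17.9 − 0)/4 = 4.47 s

Phase 2 (accelerating): v₀ = 17.9 m/s, a = 1.4 m/s².
v = v₀ + at = 17.9 + (1.4)(3.5) = 22.8 m/s
Δx = v₀t + ½at² = 17.9·3.5 + 0.5·1.4·3.5² = 71.2 m

Phase 3 (constant speed): v₀ = 22.8 m/s, a = 0 m/s².
Constant speed: t = d/v = 58/22.8 = 2.55 s
Total distance = 40.0 + 71.2 + 58.0 = 169 m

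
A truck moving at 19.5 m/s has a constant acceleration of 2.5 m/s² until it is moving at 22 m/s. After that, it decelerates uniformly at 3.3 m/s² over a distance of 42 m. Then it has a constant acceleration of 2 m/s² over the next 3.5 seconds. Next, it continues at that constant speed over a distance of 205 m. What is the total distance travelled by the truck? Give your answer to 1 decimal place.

330.3 m

Phase 1 (accelerating): v₀ = 19.5 m/s, a = 2.5 m/s².
v = v₀ + at → t = (22 − 19.5) / 2.5 = 1.00 s
v² = v₀² + 2aΔx → Δx = (22² − 19.5²)/(2·2.5) = 20.8 m

Phase 2 (decelerating): v₀ = 22.0 m/s, a = -3.3 m/s².
v² = v₀² + 2aΔx = 22.0² + 2·-3.3·42 = 207 → v = 14.4 m/s
t = (v − v₀)/a = (14.4 − 22.0)/-3.3 = 2.31 s

Phase 3 (accelerating): v₀ = 14.4 m/s, a = 2 m/s².
v = v₀ + at = 14.4 + (2)(3.5) = 21.4 m/s
Δx = v₀t + ½at² = 14.4·3.5 + 0.5·2·3.5² = 62.6 m

Phase 4 (constant speed): v₀ = 21.4 m/s, a = 0 m/s².
Constant speed: t = d/v = 205/21.4 = 9.59 s
Total distance = 20.8 + 42.0 + 62.6 + 205 = 330 m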